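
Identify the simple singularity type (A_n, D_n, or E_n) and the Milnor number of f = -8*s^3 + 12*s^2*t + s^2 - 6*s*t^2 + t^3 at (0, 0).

The Hessian of f at 0 has rank 1. Corank 1: A-series; mu = 2 gives A_2.

Type A_2, Milnor number mu = 2.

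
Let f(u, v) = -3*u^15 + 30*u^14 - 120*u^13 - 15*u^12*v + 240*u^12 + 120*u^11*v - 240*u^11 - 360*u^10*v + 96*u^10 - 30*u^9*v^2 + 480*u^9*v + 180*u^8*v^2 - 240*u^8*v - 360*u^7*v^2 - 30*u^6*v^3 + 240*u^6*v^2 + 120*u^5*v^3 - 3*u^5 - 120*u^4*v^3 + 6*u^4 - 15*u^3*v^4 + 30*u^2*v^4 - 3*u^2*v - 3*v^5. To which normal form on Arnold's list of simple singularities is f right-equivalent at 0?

D_6

The Hessian of f at 0 has rank 0. Corank 2; j^3 = -3*u^2*v has shape L^2 M (L != M), so D-series; mu = 6 gives D_6.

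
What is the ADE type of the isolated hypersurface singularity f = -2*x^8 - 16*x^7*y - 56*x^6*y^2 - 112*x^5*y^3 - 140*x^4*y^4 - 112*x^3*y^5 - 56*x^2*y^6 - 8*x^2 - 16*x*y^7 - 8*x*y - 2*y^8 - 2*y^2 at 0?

The Hessian of f at 0 has rank 1. Corank 1: A-series; mu = 7 gives A_7.

A_{7}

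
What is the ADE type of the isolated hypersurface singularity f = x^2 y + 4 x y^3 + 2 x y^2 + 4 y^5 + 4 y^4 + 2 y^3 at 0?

D_{4}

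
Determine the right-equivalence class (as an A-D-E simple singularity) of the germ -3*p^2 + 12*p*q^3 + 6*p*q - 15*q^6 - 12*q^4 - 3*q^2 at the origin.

The Hessian of f at 0 is [[-6, 6], [6, -6]] with rank 1, so corank 1. A Groebner basis of the Jacobian ideal J(f) in C{p,q} is {p*q^2 - p/2 + q/2, -p/2 + q^3 + q/2, p^2 - 2*p*q + q^2}; counting standard monomials gives mu = 5. Corank 1: A-series; mu = 5 gives A_5.

A_{5}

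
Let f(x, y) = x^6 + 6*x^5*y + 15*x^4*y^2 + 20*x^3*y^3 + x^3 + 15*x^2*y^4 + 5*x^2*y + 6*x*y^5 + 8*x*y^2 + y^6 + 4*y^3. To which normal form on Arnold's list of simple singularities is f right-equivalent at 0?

D_{7}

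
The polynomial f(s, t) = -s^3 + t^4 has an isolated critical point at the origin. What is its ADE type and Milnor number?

Type E_{6}, Milnor number mu = 6.

The Hessian of f at 0 has rank 0. Corank 2; j^3 = -s^3 is a perfect cube, so E-series; the 4-jet and mu = 6 give E_6.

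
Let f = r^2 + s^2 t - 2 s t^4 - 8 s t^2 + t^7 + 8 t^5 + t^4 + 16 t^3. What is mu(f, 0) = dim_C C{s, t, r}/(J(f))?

The Hessian of f at 0 is [[0, 0, 0], [0, 0, 0], [0, 0, 2]] with rank 1, so corank 2. A Groebner basis of the Jacobian ideal J(f) in C{s,t,r} is {s^3 + 16*s^2 - 256*t^2, s^2/4 + t^3 - 4*t^2, s*t - 4*t^2, r}; counting standard monomials gives mu = 5. Corank 2; j^3 = t*(s - 4*t)^2 has shape L^2 M (L != M), so D-series; mu = 5 gives D_5.

5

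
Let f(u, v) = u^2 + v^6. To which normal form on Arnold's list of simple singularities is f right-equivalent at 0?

A_{5}

The Hessian of f at 0 is [[2, 0], [0, 0]] with rank 1, so corank 1. A Groebner basis of the Jacobian ideal J(f) in C{u,v} is {v^5, u}; counting standard monomials gives mu = 5. Corank 1: A-series; mu = 5 gives A_5.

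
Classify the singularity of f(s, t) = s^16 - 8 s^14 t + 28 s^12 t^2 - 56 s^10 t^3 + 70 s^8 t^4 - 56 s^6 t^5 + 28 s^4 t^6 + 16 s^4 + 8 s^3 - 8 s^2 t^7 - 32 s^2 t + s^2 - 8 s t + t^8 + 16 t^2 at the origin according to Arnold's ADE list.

The Hessian of f at 0 has rank 1. Corank 1: A-series; mu = 7 gives A_7.

A7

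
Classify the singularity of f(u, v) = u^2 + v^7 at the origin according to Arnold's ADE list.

The Hessian of f at 0 has rank 1. Corank 1: A-series; mu = 6 gives A_6.

A_6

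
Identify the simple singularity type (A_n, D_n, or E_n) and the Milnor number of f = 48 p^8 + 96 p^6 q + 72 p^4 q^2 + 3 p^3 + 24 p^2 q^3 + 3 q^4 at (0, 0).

The Hessian of f at 0 has rank 0. Corank 2; j^3 = 3*p^3 is a perfect cube, so E-series; the 4-jet and mu = 6 give E_6.

Type E_{6}, Milnor number mu = 6.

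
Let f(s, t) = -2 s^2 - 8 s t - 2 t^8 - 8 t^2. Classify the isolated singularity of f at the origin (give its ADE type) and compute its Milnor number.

Type A_7, Milnor number mu = 7.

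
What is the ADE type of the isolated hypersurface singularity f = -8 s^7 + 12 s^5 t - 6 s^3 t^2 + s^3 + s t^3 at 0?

E_{7}

The Hessian of f at 0 has rank 0. Corank 2; j^3 = s^3 is a perfect cube, so E-series; the 4-jet and mu = 7 give E_7.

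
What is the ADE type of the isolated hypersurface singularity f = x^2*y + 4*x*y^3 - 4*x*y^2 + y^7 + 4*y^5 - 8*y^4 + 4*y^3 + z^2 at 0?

D8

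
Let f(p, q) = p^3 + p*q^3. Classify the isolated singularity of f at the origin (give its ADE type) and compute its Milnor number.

The Hessian of f at 0 has rank 0. Corank 2; j^3 = p^3 is a perfect cube, so E-series; the 4-jet and mu = 7 give E_7.

Type E_{7}, Milnor number mu = 7.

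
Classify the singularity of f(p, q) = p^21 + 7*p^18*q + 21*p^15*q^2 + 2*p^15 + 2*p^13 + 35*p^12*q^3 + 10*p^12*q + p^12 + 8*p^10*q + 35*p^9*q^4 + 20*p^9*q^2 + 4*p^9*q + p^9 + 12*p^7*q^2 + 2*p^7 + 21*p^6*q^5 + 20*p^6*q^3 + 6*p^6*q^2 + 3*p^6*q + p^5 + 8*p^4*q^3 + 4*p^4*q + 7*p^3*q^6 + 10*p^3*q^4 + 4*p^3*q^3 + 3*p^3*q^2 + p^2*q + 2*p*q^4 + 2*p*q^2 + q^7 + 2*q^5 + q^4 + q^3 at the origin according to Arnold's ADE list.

The Hessian of f at 0 is [[0, 0], [0, 0]] with rank 0, so corank 2. A Groebner basis of the Jacobian ideal J(f) in C{p,q} is {p^3 - p^2/4 + q^2/4, p^2/4 + q^3 - q^2/4, p*q + q^2}; counting standard monomials gives mu = 5. Corank 2; j^3 = q*(p + q)^2 has shape L^2 M (L != M), so D-series; mu = 5 gives D_5.

D_{5}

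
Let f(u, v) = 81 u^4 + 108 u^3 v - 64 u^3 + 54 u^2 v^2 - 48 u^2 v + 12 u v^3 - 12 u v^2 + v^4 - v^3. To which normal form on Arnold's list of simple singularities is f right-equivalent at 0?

E6

The Hessian of f at 0 has rank 0. Corank 2; j^3 = -(4*u + v)^3 is a perfect cube, so E-series; the 4-jet and mu = 6 give E_6.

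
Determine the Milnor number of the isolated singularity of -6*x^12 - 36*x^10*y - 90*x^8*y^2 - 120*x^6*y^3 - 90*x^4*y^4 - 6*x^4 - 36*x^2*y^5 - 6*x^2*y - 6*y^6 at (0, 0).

7

The Hessian of f at 0 is [[0, 0], [0, 0]] with rank 0, so corank 2. A Groebner basis of the Jacobian ideal J(f) in C{x,y} is {x^2/6 + y^5, x^3, x*y}; counting standard monomials gives mu = 7. Corank 2; j^3 = -6*x^2*y has shape L^2 M (L != M), so D-series; mu = 7 gives D_7.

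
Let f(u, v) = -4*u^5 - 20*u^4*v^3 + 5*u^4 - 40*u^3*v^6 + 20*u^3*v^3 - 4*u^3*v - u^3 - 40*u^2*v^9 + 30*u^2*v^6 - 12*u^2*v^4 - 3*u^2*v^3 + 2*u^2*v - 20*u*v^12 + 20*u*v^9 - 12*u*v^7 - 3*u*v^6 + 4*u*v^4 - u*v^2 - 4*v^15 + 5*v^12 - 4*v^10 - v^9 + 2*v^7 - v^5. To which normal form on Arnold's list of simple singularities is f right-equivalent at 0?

D_{5}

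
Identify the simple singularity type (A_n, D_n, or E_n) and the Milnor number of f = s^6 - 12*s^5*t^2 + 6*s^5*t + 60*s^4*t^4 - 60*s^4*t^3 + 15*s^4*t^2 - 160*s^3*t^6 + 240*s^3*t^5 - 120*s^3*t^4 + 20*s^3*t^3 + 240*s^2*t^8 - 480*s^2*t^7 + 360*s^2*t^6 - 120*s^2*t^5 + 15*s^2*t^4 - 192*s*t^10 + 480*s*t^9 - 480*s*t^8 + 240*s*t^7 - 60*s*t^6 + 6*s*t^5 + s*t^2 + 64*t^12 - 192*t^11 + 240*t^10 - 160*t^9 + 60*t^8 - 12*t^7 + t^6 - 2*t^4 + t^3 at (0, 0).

Type D7, Milnor number mu = 7.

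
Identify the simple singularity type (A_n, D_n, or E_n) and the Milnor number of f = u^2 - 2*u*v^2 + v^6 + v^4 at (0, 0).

Type A5, Milnor number mu = 5.

The Hessian of f at 0 has rank 1. Corank 1: A-series; mu = 5 gives A_5.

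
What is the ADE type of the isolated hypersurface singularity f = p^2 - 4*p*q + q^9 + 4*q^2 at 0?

A_{8}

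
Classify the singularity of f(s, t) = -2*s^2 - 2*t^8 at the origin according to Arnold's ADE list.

The Hessian of f at 0 has rank 1. Corank 1: A-series; mu = 7 gives A_7.

A7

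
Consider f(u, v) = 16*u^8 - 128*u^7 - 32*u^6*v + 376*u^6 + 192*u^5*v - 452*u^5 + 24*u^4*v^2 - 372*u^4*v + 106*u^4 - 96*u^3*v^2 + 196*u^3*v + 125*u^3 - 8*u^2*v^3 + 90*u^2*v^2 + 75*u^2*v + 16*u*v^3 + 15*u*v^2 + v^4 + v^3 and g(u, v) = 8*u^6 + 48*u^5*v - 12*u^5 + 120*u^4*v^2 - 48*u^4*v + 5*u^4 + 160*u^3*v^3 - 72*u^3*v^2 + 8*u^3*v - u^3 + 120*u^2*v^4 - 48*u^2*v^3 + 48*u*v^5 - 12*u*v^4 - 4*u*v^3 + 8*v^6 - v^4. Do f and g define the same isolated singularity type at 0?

Yes.

The Hessian of f at 0 has rank 0. Corank 2; j^3 = (5*u + v)^3 is a perfect cube, so E-series; the 4-jet and mu = 6 give E_6. The Hessian of g at 0 has rank 0. Corank 2; j^3 = -u^3 is a perfect cube, so E-series; the 4-jet and mu = 6 give E_6. Both have type E_6, hence right-equivalent.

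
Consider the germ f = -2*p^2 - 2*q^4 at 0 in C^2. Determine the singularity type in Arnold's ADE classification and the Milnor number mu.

The Hessian of f at 0 has rank 1. Corank 1: A-series; mu = 3 gives A_3.

Type A_3, Milnor number mu = 3.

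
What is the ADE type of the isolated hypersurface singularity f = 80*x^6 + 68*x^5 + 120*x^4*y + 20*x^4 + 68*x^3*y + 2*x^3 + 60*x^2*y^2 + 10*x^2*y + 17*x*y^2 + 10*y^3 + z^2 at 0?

D_{4}

The Hessian of f at 0 is [[0, 0, 0], [0, 0, 0], [0, 0, 2]] with rank 1, so corank 2. A Groebner basis of the Jacobian ideal J(f) in C{x,y,z} is {y^3, x^2 - 11*y^2/2, x*y + 5*y^2/2, z}; counting standard monomials gives mu = 4. Corank 2; j^3 = (x + 2*y)*(2*x^2 + 6*x*y + 5*y^2) splits into three distinct lines over C (the quadratic factor has nonzero discriminant), so D_4.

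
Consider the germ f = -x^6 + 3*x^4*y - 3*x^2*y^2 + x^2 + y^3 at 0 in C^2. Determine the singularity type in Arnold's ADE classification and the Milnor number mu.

Type A2, Milnor number mu = 2.

The Hessian of f at 0 has rank 1. Corank 1: A-series; mu = 2 gives A_2.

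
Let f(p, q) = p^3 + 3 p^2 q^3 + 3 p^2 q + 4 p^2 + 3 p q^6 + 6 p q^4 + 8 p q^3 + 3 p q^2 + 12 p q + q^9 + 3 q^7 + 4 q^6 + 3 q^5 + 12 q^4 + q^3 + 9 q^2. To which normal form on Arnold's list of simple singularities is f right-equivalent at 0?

The Hessian of f at 0 is [[8, 12], [12, 18]] with rank 1, so corank 1. A Groebner basis of the Jacobian ideal J(f) in C{p,q} is {q^2, p + 3*q/2}; counting standard monomials gives mu = 2. Corank 1: A-series; mu = 2 gives A_2.

A2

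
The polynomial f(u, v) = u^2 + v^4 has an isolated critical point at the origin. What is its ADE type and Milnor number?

The Hessian of f at 0 has rank 1. Corank 1: A-series; mu = 3 gives A_3.

Type A3, Milnor number mu = 3.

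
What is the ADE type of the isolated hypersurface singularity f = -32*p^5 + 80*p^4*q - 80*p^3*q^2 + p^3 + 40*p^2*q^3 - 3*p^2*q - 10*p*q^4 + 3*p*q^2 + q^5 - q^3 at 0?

E_{8}

The Hessian of f at 0 is [[0, 0], [0, 0]] with rank 0, so corank 2. A Groebner basis of the Jacobian ideal J(f) in C{p,q} is {q^5, p*q^3 - 7*q^4/8, p^2 - 2*p*q + q^2}; counting standard monomials gives mu = 8. Corank 2; j^3 = (p - q)^3 is a perfect cube, so E-series; the 5-jet and mu = 8 give E_8.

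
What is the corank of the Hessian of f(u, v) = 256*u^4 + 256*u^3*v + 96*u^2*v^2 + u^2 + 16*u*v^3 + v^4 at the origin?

1

Hessian at 0 has rank 1.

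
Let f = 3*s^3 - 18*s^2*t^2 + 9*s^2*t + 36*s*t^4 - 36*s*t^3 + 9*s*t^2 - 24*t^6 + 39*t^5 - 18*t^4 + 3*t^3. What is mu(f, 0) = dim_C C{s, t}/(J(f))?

The Hessian of f at 0 is [[0, 0], [0, 0]] with rank 0, so corank 2. A Groebner basis of the Jacobian ideal J(f) in C{s,t} is {t^4, s^3 + 3*s^2*t + 3*s^2/4 + 3*s*t/2 - 2*t^3 + 3*t^2/4, -s^2/4 + s*t^2 - s*t/2 + t^3 - t^2/4}; counting standard monomials gives mu = 8. Corank 2; j^3 = 3*(s + t)^3 is a perfect cube, so E-series; the 5-jet and mu = 8 give E_8.

8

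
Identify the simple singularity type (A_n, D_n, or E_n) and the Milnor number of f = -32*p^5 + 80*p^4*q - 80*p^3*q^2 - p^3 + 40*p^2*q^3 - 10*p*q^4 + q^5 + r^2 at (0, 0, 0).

Type E8, Milnor number mu = 8.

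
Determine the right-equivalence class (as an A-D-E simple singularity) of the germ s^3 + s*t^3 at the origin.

E_7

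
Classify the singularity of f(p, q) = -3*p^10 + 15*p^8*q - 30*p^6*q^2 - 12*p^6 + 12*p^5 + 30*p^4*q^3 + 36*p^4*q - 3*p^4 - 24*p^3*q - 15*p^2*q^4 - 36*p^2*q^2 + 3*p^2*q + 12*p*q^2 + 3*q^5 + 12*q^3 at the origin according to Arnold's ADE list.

D_6

The Hessian of f at 0 has rank 0. Corank 2; j^3 = 3*q*(p + 2*q)^2 has shape L^2 M (L != M), so D-series; mu = 6 gives D_6.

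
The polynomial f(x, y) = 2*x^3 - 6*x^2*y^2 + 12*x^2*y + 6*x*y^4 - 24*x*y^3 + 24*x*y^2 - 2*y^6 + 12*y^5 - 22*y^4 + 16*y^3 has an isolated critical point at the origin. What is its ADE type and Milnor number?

Type E_6, Milnor number mu = 6.

The Hessian of f at 0 has rank 0. Corank 2; j^3 = 2*(x + 2*y)^3 is a perfect cube, so E-series; the 4-jet and mu = 6 give E_6.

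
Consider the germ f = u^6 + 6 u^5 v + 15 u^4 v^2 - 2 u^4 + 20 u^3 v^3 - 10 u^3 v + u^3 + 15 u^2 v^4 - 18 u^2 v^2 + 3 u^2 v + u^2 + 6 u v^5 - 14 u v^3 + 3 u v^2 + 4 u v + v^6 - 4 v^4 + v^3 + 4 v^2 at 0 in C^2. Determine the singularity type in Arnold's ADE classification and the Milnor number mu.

Type A2, Milnor number mu = 2.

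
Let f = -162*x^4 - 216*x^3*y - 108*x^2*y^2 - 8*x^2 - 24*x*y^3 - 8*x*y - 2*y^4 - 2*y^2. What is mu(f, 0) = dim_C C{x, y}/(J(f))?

3

The Hessian of f at 0 is [[-16, -8], [-8, -4]] with rank 1, so corank 1. A Groebner basis of the Jacobian ideal J(f) in C{x,y} is {y^3, x + y/2}; counting standard monomials gives mu = 3. Corank 1: A-series; mu = 3 gives A_3.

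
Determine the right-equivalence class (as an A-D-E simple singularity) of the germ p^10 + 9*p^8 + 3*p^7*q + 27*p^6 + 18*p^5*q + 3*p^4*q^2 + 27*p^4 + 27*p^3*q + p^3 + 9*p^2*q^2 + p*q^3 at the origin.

E_{7}

The Hessian of f at 0 has rank 0. Corank 2; j^3 = p^3 is a perfect cube, so E-series; the 4-jet and mu = 7 give E_7.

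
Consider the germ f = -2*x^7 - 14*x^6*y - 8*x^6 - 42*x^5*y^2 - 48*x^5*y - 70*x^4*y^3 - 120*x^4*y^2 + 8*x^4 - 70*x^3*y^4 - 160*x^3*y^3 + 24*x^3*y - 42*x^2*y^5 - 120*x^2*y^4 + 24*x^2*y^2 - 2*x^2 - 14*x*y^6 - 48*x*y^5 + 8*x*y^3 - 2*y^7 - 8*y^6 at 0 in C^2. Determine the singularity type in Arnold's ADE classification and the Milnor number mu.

Type A6, Milnor number mu = 6.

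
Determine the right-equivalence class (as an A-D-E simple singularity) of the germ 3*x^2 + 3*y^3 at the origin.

The Hessian of f at 0 has rank 1. Corank 1: A-series; mu = 2 gives A_2.

A_2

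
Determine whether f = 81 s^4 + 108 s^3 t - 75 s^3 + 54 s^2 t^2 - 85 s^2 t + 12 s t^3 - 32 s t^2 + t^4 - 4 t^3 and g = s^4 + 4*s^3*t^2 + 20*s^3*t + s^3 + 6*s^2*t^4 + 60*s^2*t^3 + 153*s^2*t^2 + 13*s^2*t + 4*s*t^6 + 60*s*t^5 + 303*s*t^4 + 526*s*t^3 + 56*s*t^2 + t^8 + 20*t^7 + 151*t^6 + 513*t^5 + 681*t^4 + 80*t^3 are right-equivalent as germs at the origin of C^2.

Yes.

The Hessian of f at 0 has rank 0. Corank 2; j^3 = -(3*s + t)*(5*s + 2*t)^2 has shape L^2 M (L != M), so D-series; mu = 5 gives D_5. The Hessian of g at 0 has rank 0. Corank 2; j^3 = (s + 4*t)^2*(s + 5*t) has shape L^2 M (L != M), so D-series; mu = 5 gives D_5. Both have type D_5, hence right-equivalent.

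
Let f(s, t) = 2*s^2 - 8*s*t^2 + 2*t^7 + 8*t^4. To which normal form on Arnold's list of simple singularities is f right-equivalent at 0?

The Hessian of f at 0 has rank 1. Corank 1: A-series; mu = 6 gives A_6.

A_6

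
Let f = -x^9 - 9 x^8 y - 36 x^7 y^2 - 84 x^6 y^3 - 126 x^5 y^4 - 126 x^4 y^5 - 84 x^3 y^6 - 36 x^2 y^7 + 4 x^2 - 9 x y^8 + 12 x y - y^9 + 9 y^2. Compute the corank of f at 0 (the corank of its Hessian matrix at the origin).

1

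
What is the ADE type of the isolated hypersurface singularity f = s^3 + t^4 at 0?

The Hessian of f at 0 has rank 0. Corank 2; j^3 = s^3 is a perfect cube, so E-series; the 4-jet and mu = 6 give E_6.

E_6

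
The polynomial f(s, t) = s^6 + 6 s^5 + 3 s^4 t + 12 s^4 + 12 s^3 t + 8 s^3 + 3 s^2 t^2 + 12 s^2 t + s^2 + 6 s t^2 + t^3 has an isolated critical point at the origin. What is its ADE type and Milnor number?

The Hessian of f at 0 has rank 1. Corank 1: A-series; mu = 2 gives A_2.

Type A_2, Milnor number mu = 2.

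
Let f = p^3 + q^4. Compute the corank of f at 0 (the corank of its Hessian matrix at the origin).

2

Hessian at 0 has rank 0.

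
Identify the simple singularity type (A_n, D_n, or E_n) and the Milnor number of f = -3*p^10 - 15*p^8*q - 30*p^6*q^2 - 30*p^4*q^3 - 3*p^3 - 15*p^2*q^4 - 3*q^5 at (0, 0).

The Hessian of f at 0 is [[0, 0], [0, 0]] with rank 0, so corank 2. A Groebner basis of the Jacobian ideal J(f) in C{p,q} is {q^4, p^2}; counting standard monomials gives mu = 8. Corank 2; j^3 = -3*p^3 is a perfect cube, so E-series; the 5-jet and mu = 8 give E_8.

Type E_8, Milnor number mu = 8.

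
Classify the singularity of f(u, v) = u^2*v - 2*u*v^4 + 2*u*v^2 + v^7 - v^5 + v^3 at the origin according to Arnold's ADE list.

D_{6}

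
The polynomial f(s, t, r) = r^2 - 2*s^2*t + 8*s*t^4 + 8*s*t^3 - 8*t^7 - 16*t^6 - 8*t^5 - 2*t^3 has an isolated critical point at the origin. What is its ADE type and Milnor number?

Type D_{4}, Milnor number mu = 4.

The Hessian of f at 0 has rank 1. Corank 2; j^3 = -2*t*(s^2 + t^2) splits into three distinct lines over C (the quadratic factor has nonzero discriminant), so D_4.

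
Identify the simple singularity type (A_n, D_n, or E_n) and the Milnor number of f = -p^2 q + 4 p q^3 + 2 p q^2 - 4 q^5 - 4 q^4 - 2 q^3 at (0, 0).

Type D_{4}, Milnor number mu = 4.

The Hessian of f at 0 is [[0, 0], [0, 0]] with rank 0, so corank 2. A Groebner basis of the Jacobian ideal J(f) in C{p,q} is {q^3, p^2 + 2*q^2, p*q - q^2}; counting standard monomials gives mu = 4. Corank 2; j^3 = -q*(p^2 - 2*p*q + 2*q^2) splits into three distinct lines over C (the quadratic factor has nonzero discriminant), so D_4.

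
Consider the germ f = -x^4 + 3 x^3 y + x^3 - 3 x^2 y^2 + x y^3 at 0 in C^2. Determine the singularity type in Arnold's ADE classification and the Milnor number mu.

The Hessian of f at 0 has rank 0. Corank 2; j^3 = x^3 is a perfect cube, so E-series; the 4-jet and mu = 7 give E_7.

Type E7, Milnor number mu = 7.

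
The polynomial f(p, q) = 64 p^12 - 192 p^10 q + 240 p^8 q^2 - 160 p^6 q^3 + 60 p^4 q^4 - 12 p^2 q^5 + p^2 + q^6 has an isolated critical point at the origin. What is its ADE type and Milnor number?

The Hessian of f at 0 is [[2, 0], [0, 0]] with rank 1, so corank 1. A Groebner basis of the Jacobian ideal J(f) in C{p,q} is {q^5, p}; counting standard monomials gives mu = 5. Corank 1: A-series; mu = 5 gives A_5.

Type A_5, Milnor number mu = 5.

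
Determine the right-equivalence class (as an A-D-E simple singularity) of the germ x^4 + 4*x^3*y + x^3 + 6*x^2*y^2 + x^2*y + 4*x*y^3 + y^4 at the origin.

D5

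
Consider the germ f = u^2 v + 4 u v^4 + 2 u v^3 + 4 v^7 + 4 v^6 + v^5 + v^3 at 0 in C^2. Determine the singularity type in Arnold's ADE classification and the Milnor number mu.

The Hessian of f at 0 is [[0, 0], [0, 0]] with rank 0, so corank 2. A Groebner basis of the Jacobian ideal J(f) in C{u,v} is {v^3, u^2 + 3*v^2, u*v}; counting standard monomials gives mu = 4. Corank 2; j^3 = v*(u^2 + v^2) splits into three distinct lines over C (the quadratic factor has nonzero discriminant), so D_4.

Type D4, Milnor number mu = 4.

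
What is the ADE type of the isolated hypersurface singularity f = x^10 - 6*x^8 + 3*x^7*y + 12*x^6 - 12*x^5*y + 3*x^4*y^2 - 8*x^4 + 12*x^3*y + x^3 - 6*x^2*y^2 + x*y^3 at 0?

E_{7}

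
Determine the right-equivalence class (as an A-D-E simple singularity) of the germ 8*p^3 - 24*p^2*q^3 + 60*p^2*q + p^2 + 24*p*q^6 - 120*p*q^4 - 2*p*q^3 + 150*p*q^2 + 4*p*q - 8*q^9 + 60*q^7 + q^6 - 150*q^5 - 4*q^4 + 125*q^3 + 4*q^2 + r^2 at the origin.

The Hessian of f at 0 has rank 2. Corank 1: A-series; mu = 2 gives A_2.

A_2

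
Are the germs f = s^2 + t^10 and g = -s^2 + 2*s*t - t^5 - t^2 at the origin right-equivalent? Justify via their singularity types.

The Hessian of f at 0 has rank 1. Corank 1: A-series; mu = 9 gives A_9. The Hessian of g at 0 has rank 1. Corank 1: A-series; mu = 4 gives A_4. f is A_9 but g is A_4, hence not right-equivalent.

No.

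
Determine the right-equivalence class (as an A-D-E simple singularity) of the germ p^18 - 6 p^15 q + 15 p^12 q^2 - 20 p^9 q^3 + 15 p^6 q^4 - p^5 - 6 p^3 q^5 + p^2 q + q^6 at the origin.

D_{7}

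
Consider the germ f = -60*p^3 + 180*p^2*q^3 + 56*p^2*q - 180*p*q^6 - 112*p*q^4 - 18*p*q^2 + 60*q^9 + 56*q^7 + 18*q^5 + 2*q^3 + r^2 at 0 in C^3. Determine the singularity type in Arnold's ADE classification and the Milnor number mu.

The Hessian of f at 0 has rank 1. Corank 2; j^3 = -2*(3*p - q)*(10*p^2 - 6*p*q + q^2) splits into three distinct lines over C (the quadratic factor has nonzero discriminant), so D_4.

Type D_4, Milnor number mu = 4.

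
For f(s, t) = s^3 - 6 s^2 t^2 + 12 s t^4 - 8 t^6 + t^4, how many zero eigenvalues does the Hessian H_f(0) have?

Hessian at 0 has rank 0.

2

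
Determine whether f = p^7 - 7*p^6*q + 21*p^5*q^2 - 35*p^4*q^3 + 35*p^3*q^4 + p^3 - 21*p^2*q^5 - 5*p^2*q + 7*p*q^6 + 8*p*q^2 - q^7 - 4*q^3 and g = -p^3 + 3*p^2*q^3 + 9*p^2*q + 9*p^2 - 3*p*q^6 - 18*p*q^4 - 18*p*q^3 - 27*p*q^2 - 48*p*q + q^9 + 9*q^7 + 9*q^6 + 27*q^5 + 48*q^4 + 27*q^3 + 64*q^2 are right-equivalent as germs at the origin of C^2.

No.

The Hessian of f at 0 has rank 0. Corank 2; j^3 = (p - 2*q)^2*(p - q) has shape L^2 M (L != M), so D-series; mu = 8 gives D_8. The Hessian of g at 0 has rank 1. Corank 1: A-series; mu = 2 gives A_2. f is D_8 but g is A_2, hence not right-equivalent.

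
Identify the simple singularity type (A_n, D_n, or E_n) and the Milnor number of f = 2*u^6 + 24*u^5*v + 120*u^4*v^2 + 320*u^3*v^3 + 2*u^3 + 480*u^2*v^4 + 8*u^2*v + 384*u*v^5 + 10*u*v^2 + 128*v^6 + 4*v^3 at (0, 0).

The Hessian of f at 0 is [[0, 0], [0, 0]] with rank 0, so corank 2. A Groebner basis of the Jacobian ideal J(f) in C{u,v} is {-u*v/6 + v^5 - v^2/6, u*v^2 + v^3, u^2 + 3*u*v + 2*v^2}; counting standard monomials gives mu = 7. Corank 2; j^3 = 2*(u + v)^2*(u + 2*v) has shape L^2 M (L != M), so D-series; mu = 7 gives D_7.

Type D7, Milnor number mu = 7.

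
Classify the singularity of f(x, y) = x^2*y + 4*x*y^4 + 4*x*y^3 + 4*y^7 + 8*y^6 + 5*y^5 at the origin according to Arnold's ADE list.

D_{6}

The Hessian of f at 0 has rank 0. Corank 2; j^3 = x^2*y has shape L^2 M (L != M), so D-series; mu = 6 gives D_6.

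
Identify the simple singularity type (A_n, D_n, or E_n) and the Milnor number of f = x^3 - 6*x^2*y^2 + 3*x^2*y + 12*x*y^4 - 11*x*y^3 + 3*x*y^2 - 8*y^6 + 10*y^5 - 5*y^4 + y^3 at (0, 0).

Type E7, Milnor number mu = 7.

The Hessian of f at 0 has rank 0. Corank 2; j^3 = (x + y)^3 is a perfect cube, so E-series; the 4-jet and mu = 7 give E_7.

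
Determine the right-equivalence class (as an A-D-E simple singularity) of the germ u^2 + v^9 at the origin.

The Hessian of f at 0 is [[2, 0], [0, 0]] with rank 1, so corank 1. A Groebner basis of the Jacobian ideal J(f) in C{u,v} is {v^8, u}; counting standard monomials gives mu = 8. Corank 1: A-series; mu = 8 gives A_8.

A8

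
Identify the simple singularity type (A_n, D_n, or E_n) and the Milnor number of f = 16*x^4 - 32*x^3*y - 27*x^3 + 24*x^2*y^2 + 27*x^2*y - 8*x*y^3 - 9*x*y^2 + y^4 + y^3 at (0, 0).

Type E_6, Milnor number mu = 6.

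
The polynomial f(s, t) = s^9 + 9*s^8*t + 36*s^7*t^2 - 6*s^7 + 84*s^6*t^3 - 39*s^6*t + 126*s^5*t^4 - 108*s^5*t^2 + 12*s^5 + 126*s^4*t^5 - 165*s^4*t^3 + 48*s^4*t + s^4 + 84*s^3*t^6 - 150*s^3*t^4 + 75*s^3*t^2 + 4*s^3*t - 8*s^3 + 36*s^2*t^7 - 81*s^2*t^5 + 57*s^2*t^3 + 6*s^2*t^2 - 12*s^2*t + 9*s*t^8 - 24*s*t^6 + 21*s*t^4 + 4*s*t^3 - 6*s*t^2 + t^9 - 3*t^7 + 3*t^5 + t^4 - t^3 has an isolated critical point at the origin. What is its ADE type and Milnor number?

The Hessian of f at 0 is [[0, 0], [0, 0]] with rank 0, so corank 2. A Groebner basis of the Jacobian ideal J(f) in C{s,t} is {t^4, s*t^2 + 2*t^3/3, s^2 + s*t + t^2/4}; counting standard monomials gives mu = 6. Corank 2; j^3 = -(2*s + t)^3 is a perfect cube, so E-series; the 4-jet and mu = 6 give E_6.

Type E_{6}, Milnor number mu = 6.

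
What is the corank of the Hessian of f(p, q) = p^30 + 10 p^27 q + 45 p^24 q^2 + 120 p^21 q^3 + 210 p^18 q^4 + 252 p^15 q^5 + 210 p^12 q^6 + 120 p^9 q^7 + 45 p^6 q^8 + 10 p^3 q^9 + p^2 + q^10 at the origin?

1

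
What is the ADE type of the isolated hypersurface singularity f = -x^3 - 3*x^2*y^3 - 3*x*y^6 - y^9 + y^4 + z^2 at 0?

The Hessian of f at 0 has rank 1. Corank 2; j^3 = -x^3 is a perfect cube, so E-series; the 4-jet and mu = 6 give E_6.

E_{6}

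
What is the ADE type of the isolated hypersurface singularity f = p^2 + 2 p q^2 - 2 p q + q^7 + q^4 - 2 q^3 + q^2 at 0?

A6

The Hessian of f at 0 has rank 1. Corank 1: A-series; mu = 6 gives A_6.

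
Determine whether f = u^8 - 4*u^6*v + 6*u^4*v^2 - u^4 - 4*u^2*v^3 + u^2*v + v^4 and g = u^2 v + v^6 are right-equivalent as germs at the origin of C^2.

The Hessian of f at 0 has rank 0. Corank 2; j^3 = u^2*v has shape L^2 M (L != M), so D-series; mu = 5 gives D_5. The Hessian of g at 0 has rank 0. Corank 2; j^3 = u^2*v has shape L^2 M (L != M), so D-series; mu = 7 gives D_7. f is D_5 but g is D_7, hence not right-equivalent.

No.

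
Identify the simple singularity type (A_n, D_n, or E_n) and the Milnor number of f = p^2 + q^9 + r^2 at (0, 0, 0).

The Hessian of f at 0 has rank 2. Corank 1: A-series; mu = 8 gives A_8.

Type A_{8}, Milnor number mu = 8.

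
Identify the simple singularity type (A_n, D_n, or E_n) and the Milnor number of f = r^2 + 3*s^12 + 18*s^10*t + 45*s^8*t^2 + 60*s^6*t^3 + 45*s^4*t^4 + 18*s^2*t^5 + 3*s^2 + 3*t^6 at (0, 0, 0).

The Hessian of f at 0 is [[6, 0, 0], [0, 0, 0], [0, 0, 2]] with rank 2, so corank 1. A Groebner basis of the Jacobian ideal J(f) in C{s,t,r} is {t^5, s, r}; counting standard monomials gives mu = 5. Corank 1: A-series; mu = 5 gives A_5.

Type A5, Milnor number mu = 5.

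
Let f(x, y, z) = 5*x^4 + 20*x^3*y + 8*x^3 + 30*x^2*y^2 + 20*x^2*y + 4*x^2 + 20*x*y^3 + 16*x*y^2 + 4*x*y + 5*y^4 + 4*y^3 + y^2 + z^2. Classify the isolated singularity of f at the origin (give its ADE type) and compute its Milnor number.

Type A3, Milnor number mu = 3.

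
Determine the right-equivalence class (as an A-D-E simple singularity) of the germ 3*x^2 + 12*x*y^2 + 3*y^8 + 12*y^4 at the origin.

A7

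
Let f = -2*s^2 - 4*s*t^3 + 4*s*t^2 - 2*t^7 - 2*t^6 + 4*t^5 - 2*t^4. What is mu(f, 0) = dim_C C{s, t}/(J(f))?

6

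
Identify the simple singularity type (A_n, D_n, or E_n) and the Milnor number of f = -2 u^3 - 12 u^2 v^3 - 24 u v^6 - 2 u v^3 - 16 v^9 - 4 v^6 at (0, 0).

Type E_7, Milnor number mu = 7.

The Hessian of f at 0 is [[0, 0], [0, 0]] with rank 0, so corank 2. A Groebner basis of the Jacobian ideal J(f) in C{u,v} is {u^3, u*v^2, 3*u^2 + v^3}; counting standard monomials gives mu = 7. Corank 2; j^3 = -2*u^3 is a perfect cube, so E-series; the 4-jet and mu = 7 give E_7.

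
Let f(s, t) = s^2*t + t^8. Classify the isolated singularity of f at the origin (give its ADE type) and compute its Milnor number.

The Hessian of f at 0 has rank 0. Corank 2; j^3 = s^2*t has shape L^2 M (L != M), so D-series; mu = 9 gives D_9.

Type D9, Milnor number mu = 9.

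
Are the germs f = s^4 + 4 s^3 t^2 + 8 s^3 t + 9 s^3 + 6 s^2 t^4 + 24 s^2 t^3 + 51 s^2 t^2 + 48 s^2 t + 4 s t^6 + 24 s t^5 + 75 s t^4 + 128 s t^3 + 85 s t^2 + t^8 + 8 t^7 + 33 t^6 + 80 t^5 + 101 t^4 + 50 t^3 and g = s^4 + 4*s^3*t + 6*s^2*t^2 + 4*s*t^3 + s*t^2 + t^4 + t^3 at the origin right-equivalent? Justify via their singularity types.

Yes.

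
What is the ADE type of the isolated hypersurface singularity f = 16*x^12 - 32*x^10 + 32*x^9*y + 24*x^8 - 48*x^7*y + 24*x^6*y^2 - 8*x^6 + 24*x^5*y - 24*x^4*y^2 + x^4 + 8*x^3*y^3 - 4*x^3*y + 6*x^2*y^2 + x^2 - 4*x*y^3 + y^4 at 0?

A_3

The Hessian of f at 0 has rank 1. Corank 1: A-series; mu = 3 gives A_3.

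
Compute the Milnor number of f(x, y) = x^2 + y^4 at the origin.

The Hessian of f at 0 has rank 1. Corank 1: A-series; mu = 3 gives A_3.

3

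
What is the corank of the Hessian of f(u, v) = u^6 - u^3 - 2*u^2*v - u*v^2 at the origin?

2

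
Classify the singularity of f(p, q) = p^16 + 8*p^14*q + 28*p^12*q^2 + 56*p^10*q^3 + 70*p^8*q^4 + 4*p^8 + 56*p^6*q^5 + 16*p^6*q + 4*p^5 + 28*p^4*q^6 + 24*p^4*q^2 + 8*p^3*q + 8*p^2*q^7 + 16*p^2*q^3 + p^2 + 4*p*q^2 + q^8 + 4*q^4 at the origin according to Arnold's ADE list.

The Hessian of f at 0 has rank 1. Corank 1: A-series; mu = 7 gives A_7.

A_7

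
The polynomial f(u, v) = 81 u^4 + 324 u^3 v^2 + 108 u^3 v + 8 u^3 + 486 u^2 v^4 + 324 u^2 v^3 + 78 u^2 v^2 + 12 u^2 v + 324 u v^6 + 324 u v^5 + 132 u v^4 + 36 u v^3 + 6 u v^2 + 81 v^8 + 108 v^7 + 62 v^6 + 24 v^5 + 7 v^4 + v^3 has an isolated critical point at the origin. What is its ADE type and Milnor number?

Type E_6, Milnor number mu = 6.

The Hessian of f at 0 has rank 0. Corank 2; j^3 = (2*u + v)^3 is a perfect cube, so E-series; the 4-jet and mu = 6 give E_6.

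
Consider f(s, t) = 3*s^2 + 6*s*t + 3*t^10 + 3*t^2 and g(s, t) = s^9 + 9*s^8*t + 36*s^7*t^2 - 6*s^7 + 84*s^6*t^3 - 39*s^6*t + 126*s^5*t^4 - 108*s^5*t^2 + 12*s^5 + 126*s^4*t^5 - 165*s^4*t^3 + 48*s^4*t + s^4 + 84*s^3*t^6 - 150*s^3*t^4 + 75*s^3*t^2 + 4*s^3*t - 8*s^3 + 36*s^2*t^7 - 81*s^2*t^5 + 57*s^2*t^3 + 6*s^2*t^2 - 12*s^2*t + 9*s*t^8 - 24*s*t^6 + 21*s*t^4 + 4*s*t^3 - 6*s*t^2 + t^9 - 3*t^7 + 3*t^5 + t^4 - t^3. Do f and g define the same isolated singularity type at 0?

The Hessian of f at 0 has rank 1. Corank 1: A-series; mu = 9 gives A_9. The Hessian of g at 0 has rank 0. Corank 2; j^3 = -(2*s + t)^3 is a perfect cube, so E-series; the 4-jet and mu = 6 give E_6. f is A_9 but g is E_6, hence not right-equivalent.

No.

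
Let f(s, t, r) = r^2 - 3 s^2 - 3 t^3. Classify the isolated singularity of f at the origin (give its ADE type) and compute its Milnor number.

The Hessian of f at 0 has rank 2. Corank 1: A-series; mu = 2 gives A_2.

Type A_{2}, Milnor number mu = 2.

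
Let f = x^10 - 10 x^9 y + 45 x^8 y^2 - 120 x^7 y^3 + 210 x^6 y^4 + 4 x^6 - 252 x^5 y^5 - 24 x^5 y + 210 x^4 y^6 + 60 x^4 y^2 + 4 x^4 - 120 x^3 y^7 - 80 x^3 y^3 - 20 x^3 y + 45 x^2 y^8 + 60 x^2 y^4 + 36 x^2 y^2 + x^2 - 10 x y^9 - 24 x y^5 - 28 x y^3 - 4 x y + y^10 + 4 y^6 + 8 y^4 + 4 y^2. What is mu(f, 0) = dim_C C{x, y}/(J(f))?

9

The Hessian of f at 0 is [[2, -4], [-4, 8]] with rank 1, so corank 1. A Groebner basis of the Jacobian ideal J(f) in C{x,y} is {2*x*y^2 + x/4 + y^5 - 7*y^3/2 - y/2, -x^2/4 + x*y^3 + 5*x*y/4 - 3*y^4/2 - 3*y^2/2, x^3 - 6*x*y^2 + x + 6*y^3 - 2*y, x^2*y - 3*x*y^2 + x/6 + 7*y^3/3 - y/3}; counting standard monomials gives mu = 9. Corank 1: A-series; mu = 9 gives A_9.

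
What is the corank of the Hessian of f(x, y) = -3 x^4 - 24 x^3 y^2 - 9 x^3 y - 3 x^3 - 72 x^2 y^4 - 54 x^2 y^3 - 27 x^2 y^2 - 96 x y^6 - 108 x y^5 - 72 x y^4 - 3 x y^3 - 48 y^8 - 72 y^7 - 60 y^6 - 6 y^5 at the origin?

2

Hessian at 0 has rank 0.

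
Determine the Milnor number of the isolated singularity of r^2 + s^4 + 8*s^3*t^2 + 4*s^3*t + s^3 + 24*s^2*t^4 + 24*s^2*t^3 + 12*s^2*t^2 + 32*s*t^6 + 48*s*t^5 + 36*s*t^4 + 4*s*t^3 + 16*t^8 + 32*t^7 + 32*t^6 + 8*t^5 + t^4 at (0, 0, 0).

The Hessian of f at 0 is [[0, 0, 0], [0, 0, 0], [0, 0, 2]] with rank 1, so corank 2. A Groebner basis of the Jacobian ideal J(f) in C{s,t,r} is {s^3, s^2*t, s^2/4 + s*t^2, -3*s^2/4 + t^3, r}; counting standard monomials gives mu = 6. Corank 2; j^3 = s^3 is a perfect cube, so E-series; the 4-jet and mu = 6 give E_6.

6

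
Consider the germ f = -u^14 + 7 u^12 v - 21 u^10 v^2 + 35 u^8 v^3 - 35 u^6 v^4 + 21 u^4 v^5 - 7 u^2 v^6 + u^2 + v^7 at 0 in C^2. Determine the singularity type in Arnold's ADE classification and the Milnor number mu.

The Hessian of f at 0 is [[2, 0], [0, 0]] with rank 1, so corank 1. A Groebner basis of the Jacobian ideal J(f) in C{u,v} is {v^6, u}; counting standard monomials gives mu = 6. Corank 1: A-series; mu = 6 gives A_6.

Type A_{6}, Milnor number mu = 6.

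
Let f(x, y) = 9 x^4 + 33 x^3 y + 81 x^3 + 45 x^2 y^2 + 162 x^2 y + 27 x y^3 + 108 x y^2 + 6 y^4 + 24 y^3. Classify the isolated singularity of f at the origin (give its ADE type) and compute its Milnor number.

The Hessian of f at 0 is [[0, 0], [0, 0]] with rank 0, so corank 2. A Groebner basis of the Jacobian ideal J(f) in C{x,y} is {19683*x^2 + 26244*x*y + y^4 + 27*y^3 + 8748*y^2, x^3 + 270*x^2 + 360*x*y + 2*y^3/3 + 120*y^2, x^2*y - 243*x^2 - 324*x*y - 7*y^3/9 - 108*y^2, 162*x^2 + x*y^2 + 216*x*y + 8*y^3/9 + 72*y^2}; counting standard monomials gives mu = 7. Corank 2; j^3 = 3*(3*x + 2*y)^3 is a perfect cube, so E-series; the 4-jet and mu = 7 give E_7.

Type E_{7}, Milnor number mu = 7.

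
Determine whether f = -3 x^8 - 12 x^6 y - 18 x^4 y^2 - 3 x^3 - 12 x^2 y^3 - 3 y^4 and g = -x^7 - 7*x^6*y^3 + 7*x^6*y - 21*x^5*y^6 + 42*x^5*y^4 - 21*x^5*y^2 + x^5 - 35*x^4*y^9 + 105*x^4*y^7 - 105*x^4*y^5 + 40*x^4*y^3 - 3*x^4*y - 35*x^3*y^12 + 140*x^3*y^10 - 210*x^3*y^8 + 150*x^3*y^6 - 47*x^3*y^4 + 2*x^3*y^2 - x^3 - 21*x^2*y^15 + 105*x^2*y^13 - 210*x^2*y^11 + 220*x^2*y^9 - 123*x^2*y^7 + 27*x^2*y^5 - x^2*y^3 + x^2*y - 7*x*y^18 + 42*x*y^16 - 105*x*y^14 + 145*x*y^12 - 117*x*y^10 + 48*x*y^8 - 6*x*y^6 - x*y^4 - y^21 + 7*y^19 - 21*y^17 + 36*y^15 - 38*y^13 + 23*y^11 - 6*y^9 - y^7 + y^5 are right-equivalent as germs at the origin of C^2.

The Hessian of f at 0 has rank 0. Corank 2; j^3 = -3*x^3 is a perfect cube, so E-series; the 4-jet and mu = 6 give E_6. The Hessian of g at 0 has rank 0. Corank 2; j^3 = -x^2*(x - y) has shape L^2 M (L != M), so D-series; mu = 6 gives D_6. f is E_6 but g is D_6, hence not right-equivalent.

No.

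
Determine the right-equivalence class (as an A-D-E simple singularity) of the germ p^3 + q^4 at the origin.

The Hessian of f at 0 is [[0, 0], [0, 0]] with rank 0, so corank 2. A Groebner basis of the Jacobian ideal J(f) in C{p,q} is {q^3, p^2}; counting standard monomials gives mu = 6. Corank 2; j^3 = p^3 is a perfect cube, so E-series; the 4-jet and mu = 6 give E_6.

E_6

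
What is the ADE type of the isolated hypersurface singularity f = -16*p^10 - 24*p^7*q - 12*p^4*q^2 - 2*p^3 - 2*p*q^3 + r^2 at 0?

E_7

The Hessian of f at 0 has rank 1. Corank 2; j^3 = -2*p^3 is a perfect cube, so E-series; the 4-jet and mu = 7 give E_7.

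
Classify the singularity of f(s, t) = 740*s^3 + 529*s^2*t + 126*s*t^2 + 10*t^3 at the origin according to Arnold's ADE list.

The Hessian of f at 0 has rank 0. Corank 2; j^3 = (4*s + t)*(185*s^2 + 86*s*t + 10*t^2) splits into three distinct lines over C (the quadratic factor has nonzero discriminant), so D_4.

D_4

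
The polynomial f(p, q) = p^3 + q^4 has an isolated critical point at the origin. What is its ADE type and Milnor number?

Type E_{6}, Milnor number mu = 6.

The Hessian of f at 0 has rank 0. Corank 2; j^3 = p^3 is a perfect cube, so E-series; the 4-jet and mu = 6 give E_6.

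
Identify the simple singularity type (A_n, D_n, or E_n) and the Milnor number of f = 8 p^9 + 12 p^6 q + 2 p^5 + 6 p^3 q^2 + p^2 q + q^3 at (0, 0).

Type D_4, Milnor number mu = 4.

The Hessian of f at 0 has rank 0. Corank 2; j^3 = q*(p^2 + q^2) splits into three distinct lines over C (the quadratic factor has nonzero discriminant), so D_4.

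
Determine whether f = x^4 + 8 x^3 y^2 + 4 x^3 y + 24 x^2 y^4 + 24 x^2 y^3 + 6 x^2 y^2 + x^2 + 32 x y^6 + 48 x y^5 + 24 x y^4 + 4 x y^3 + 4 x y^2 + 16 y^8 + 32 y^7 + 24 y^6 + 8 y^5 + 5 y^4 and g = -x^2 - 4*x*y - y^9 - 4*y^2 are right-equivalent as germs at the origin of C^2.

The Hessian of f at 0 is [[2, 0], [0, 0]] with rank 1, so corank 1. A Groebner basis of the Jacobian ideal J(f) in C{x,y} is {x^2, x*y, x/2 + y^2}; counting standard monomials gives mu = 3. Corank 1: A-series; mu = 3 gives A_3. The Hessian of g at 0 is [[-2, -4], [-4, -8]] with rank 1, so corank 1. A Groebner basis of the Jacobian ideal J(g) in C{x,y} is {y^8, x + 2*y}; counting standard monomials gives mu = 8. Corank 1: A-series; mu = 8 gives A_8. f is A_3 but g is A_8, hence not right-equivalent.

No.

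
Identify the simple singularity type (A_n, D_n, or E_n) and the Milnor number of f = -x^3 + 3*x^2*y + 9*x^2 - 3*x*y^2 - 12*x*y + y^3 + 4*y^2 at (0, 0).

Type A2, Milnor number mu = 2.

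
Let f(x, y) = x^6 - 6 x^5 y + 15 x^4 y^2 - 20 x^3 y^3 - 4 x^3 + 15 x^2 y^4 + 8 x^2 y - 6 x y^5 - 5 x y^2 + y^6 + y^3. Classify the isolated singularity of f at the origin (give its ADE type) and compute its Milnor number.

The Hessian of f at 0 has rank 0. Corank 2; j^3 = -(x - y)*(2*x - y)^2 has shape L^2 M (L != M), so D-series; mu = 7 gives D_7.

Type D7, Milnor number mu = 7.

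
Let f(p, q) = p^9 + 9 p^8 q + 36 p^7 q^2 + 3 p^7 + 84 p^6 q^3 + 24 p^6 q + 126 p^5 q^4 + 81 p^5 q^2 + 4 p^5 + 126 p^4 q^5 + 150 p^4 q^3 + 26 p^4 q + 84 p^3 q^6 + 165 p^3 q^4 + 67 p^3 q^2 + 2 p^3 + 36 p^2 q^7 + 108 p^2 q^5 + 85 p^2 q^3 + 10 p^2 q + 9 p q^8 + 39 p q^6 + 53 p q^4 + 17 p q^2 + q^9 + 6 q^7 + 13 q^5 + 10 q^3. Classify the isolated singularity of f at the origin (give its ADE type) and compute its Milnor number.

Type D_{4}, Milnor number mu = 4.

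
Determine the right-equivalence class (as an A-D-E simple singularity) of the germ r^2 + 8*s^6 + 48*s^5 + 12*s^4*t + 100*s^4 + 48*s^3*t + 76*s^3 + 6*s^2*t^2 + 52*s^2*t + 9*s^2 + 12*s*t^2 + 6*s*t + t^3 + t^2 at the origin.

A2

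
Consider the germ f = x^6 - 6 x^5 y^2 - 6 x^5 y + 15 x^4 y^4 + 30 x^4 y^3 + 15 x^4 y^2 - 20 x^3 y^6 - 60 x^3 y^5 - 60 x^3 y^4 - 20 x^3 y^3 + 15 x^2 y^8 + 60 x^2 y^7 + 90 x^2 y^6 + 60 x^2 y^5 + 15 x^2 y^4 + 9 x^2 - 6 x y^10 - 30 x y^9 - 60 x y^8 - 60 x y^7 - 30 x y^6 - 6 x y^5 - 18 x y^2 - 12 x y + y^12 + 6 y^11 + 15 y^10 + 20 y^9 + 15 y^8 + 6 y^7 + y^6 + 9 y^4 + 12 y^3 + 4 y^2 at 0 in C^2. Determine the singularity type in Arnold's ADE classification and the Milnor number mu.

Type A_{5}, Milnor number mu = 5.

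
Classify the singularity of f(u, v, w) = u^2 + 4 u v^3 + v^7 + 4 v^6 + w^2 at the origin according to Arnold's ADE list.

A6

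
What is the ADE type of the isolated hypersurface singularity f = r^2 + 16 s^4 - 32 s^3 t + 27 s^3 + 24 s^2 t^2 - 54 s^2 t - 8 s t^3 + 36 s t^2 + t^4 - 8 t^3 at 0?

E6

The Hessian of f at 0 has rank 1. Corank 2; j^3 = (3*s - 2*t)^3 is a perfect cube, so E-series; the 4-jet and mu = 6 give E_6.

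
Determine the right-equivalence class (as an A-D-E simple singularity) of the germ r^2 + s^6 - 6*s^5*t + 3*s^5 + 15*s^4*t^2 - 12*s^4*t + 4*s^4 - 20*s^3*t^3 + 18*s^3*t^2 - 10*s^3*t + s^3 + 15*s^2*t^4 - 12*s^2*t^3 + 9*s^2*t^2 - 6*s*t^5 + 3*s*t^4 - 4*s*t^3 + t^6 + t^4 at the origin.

E_6

The Hessian of f at 0 is [[0, 0, 0], [0, 0, 0], [0, 0, 2]] with rank 1, so corank 2. A Groebner basis of the Jacobian ideal J(f) in C{s,t,r} is {s^3, s^2*t, s^2/2 + s*t^2, 3*s^2/2 + t^3, r}; counting standard monomials gives mu = 6. Corank 2; j^3 = s^3 is a perfect cube, so E-series; the 4-jet and mu = 6 give E_6.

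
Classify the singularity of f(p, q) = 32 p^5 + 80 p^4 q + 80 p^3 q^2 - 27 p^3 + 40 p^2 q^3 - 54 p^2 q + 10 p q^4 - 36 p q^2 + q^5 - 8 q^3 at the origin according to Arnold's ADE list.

The Hessian of f at 0 has rank 0. Corank 2; j^3 = -(3*p + 2*q)^3 is a perfect cube, so E-series; the 5-jet and mu = 8 give E_8.

E_{8}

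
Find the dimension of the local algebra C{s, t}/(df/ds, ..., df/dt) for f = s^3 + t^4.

6

The Hessian of f at 0 has rank 0. Corank 2; j^3 = s^3 is a perfect cube, so E-series; the 4-jet and mu = 6 give E_6.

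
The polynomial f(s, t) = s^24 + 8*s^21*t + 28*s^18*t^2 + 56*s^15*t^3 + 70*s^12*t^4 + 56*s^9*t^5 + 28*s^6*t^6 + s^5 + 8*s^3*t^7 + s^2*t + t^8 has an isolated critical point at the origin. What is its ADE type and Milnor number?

Type D_{9}, Milnor number mu = 9.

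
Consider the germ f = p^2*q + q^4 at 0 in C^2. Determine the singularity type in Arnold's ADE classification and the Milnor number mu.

Type D_5, Milnor number mu = 5.

The Hessian of f at 0 has rank 0. Corank 2; j^3 = p^2*q has shape L^2 M (L != M), so D-series; mu = 5 gives D_5.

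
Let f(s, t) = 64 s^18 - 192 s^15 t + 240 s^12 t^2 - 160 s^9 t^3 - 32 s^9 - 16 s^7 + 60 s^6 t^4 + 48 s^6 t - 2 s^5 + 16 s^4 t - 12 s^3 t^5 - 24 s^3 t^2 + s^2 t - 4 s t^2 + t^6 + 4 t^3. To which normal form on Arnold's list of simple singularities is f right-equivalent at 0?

D_7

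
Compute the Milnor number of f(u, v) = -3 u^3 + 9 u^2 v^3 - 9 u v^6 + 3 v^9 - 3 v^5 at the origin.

8

The Hessian of f at 0 has rank 0. Corank 2; j^3 = -3*u^3 is a perfect cube, so E-series; the 5-jet and mu = 8 give E_8.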